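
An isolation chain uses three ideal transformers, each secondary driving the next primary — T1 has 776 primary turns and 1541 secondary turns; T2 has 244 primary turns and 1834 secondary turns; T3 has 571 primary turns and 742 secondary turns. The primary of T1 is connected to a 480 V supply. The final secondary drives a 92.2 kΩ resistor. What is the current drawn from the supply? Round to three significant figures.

I_supply ≈ 1.96 A

After T1: V = 480.00 × 1541/776 = 953.20 V.
After T2: V = 953.20 × 1834/244 = 7164.6 V.
After T3: V = 7164.6 × 742/571 = 9310.2 V.
I_load = 9310.2/92200 = 0.10098 A, so P_out = 9310.2 × 0.10098 = 940.13 W.
All ideal ⇒ P_in = P_out, so I_supply = 940.13/480 = 1.96 A.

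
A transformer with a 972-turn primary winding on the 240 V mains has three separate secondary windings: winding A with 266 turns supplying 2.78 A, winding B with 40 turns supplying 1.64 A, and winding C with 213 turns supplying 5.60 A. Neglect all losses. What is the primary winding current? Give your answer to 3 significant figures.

I_p ≈ 2.06 A

V_A = 240 × 266/972 = 65.679 V; V_B = 240 × 40/972 = 9.8765 V; V_C = 240 × 213/972 = 52.593 V.
P_out = V_A I_A + V_B I_B + V_C I_C = 65.679×2.78 + 9.8765×1.64 + 52.593×5.60 = 182.59 + 16.198 + 294.52 = 493.30 W.
Ideal ⇒ P_in = P_out, so I_p = P_out/V_p = 493.30/240 = 2.06 A.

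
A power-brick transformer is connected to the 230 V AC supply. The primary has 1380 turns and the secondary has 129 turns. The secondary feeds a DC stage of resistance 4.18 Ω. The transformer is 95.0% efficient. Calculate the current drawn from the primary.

I_p ≈ 0.506 A

V_s = 230 × 129/1380 = 21.500 V.
I_s = V_s/R = 21.500/4.18 = 5.1435 A.
P_out = V_s I_s = 21.500 × 5.1435 = 110.59 W.
P_in = P_out/η = 110.59/0.950 = 116.41 W.
I_p = P_in/V_p = 116.41/230 = 0.506 A.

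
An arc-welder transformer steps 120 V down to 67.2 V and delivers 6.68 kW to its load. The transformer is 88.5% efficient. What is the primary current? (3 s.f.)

I_p ≈ 62.9 A

P_in = P_out/η = 6680/0.885 = 7548.0 W.
I_p = P_in/V_p = 7548.0/120 = 62.9 A.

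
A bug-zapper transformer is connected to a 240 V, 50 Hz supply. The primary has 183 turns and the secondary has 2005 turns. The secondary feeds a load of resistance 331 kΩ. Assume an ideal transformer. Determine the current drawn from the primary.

I_p ≈ 0.0870 A

V_s = V_p × N_s/N_p = 240 × 2005/183 = 2629.5 V.
I_s = V_s/R = 2629.5/331000 = 0.0079441 A.
For an ideal transformer I_p N_p = I_s N_s, so I_p = 0.0079441 × 2005/183 = 0.0870 A.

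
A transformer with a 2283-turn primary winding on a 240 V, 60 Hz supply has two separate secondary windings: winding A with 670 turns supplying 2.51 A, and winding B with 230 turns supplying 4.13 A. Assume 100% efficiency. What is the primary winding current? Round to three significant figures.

V_A = 240 × 670/2283 = 70.434 V; V_B = 240 × 230/2283 = 24.179 V.
P_out = V_A I_A + V_B I_B = 70.434×2.51 + 24.179×4.13 = 176.79 + 99.858 = 276.65 W.
Ideal ⇒ P_in = P_out, so I_p = P_out/V_p = 276.65/240 = 1.15 A.

I_p ≈ 1.15 A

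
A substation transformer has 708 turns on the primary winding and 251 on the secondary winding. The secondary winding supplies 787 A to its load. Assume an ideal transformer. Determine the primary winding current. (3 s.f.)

For an ideal transformer I_p/I_s = N_s/N_p, so I_p = 787 × 251/708 = 279 A.

I_p ≈ 279 A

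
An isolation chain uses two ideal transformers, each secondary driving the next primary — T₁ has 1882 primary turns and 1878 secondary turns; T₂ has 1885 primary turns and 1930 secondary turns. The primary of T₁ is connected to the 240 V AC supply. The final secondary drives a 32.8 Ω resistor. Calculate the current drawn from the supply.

After T₁: V = 240.00 × 1878/1882 = 239.49 V.
After T₂: V = 239.49 × 1930/1885 = 245.21 V.
I_load = 245.21/32.8 = 7.4758 A, so P_out = 245.21 × 7.4758 = 1833.1 W.
All ideal ⇒ P_in = P_out, so I_supply = 1833.1/240 = 7.64 A.

I_supply ≈ 7.64 A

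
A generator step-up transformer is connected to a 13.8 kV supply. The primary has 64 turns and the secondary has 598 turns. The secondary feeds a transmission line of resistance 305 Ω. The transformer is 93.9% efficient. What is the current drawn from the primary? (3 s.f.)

V_s = 13800 × 598/64 = 128940 V.
I_s = V_s/R = 128940/305 = 422.77 A.
P_out = V_s I_s = 128940 × 422.77 = 5.4513×10^7 W.
P_in = P_out/η = 5.4513×10^7/0.939 = 5.8054×10^7 W.
I_p = P_in/V_p = 5.8054×10^7/13800 = 4210 A.

I_p ≈ 4210 A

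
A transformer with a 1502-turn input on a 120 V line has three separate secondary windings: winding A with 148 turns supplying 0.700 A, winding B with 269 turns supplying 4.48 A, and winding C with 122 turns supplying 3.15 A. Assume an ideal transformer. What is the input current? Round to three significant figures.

V_A = 120 × 148/1502 = 11.824 V; V_B = 120 × 269/1502 = 21.491 V; V_C = 120 × 122/1502 = 9.7470 V.
P_out = V_A I_A + V_B I_B + V_C I_C = 11.824×0.700 + 21.491×4.48 + 9.7470×3.15 = 8.2770 + 96.281 + 30.703 = 135.26 W.
Ideal ⇒ P_in = P_out, so I_in = P_out/V_in = 135.26/120 = 1.13 A.

I_in ≈ 1.13 A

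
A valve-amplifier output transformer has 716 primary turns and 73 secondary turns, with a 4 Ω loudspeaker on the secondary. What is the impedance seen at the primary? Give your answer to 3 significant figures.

Z_p = (N_p/N_s)² × Z_s = (716/73)² × 4 = 385 Ω.

Z_p ≈ 385 Ω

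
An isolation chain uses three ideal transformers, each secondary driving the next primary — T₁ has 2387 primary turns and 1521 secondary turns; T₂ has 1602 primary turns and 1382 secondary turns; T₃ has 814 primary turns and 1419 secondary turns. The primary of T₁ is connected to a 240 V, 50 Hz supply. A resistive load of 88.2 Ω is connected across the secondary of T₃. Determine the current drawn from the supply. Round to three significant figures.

I_supply ≈ 2.50 A

Secondary of T₁: V = 240.00 × 1521/2387 = 152.93 V.
Secondary of T₂: V = 152.93 × 1382/1602 = 131.93 V.
Secondary of T₃: V = 131.93 × 1419/814 = 229.98 V.
I_load = 229.98/88.2 = 2.6075 A, so P_out = 229.98 × 2.6075 = 599.67 W.
All ideal ⇒ P_in = P_out, so I_supply = 599.67/240 = 2.50 A.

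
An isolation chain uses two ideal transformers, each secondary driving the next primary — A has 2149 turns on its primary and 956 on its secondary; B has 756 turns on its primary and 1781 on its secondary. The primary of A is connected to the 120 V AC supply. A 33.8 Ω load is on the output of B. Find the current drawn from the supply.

After A: V = 120.00 × 956/2149 = 53.383 V.
After B: V = 53.383 × 1781/756 = 125.76 V.
I_load = 125.76/33.8 = 3.7207 A, so P_out = 125.76 × 3.7207 = 467.92 W.
All ideal ⇒ P_in = P_out, so I_supply = 467.92/120 = 3.90 A.

I_supply ≈ 3.90 A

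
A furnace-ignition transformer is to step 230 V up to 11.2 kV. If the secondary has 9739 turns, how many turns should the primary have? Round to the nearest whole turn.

N_p = 200 turns

N_p/N_s = V_p/V_s, so N_p = 9739 × 230/11200 = 200.0 ≈ 200 turns.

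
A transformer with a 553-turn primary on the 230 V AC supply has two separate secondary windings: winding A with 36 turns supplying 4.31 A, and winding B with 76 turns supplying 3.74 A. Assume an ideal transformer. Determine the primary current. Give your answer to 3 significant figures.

I_p ≈ 0.795 A

V_A = 230 × 36/553 = 14.973 V; V_B = 230 × 76/553 = 31.609 V.
P_out = V_A I_A + V_B I_B = 14.973×4.31 + 31.609×3.74 = 64.533 + 118.22 = 182.75 W.
Ideal ⇒ P_in = P_out, so I_p = P_out/V_p = 182.75/230 = 0.795 A.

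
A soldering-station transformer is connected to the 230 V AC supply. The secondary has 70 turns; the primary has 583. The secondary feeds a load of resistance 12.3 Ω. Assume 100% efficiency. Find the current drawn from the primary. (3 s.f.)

I_p ≈ 0.270 A

V_s = V_p × N_s/N_p = 230 × 70/583 = 27.616 V.
I_s = V_s/R = 27.616/12.3 = 2.2452 A.
For an ideal transformer I_p N_p = I_s N_s, so I_p = 2.2452 × 70/583 = 0.270 A.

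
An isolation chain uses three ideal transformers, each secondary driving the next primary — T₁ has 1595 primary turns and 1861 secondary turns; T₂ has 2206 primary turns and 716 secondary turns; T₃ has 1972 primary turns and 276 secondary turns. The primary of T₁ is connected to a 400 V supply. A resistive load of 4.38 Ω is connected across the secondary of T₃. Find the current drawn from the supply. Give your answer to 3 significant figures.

I_supply ≈ 0.257 A

Secondary of T₁: V = 400.00 × 1861/1595 = 466.71 V.
Secondary of T₂: V = 466.71 × 716/2206 = 151.48 V.
Secondary of T₃: V = 151.48 × 276/1972 = 21.201 V.
I_load = 21.201/4.38 = 4.8404 A, so P_out = 21.201 × 4.8404 = 102.62 W.
All ideal ⇒ P_in = P_out, so I_supply = 102.62/400 = 0.257 A.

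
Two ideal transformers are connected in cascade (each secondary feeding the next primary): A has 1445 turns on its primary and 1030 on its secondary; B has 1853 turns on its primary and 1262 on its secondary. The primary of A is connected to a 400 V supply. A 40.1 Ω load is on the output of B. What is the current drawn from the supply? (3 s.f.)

I_supply ≈ 2.35 A

After A: V = 400.00 × 1030/1445 = 285.12 V.
After B: V = 285.12 × 1262/1853 = 194.18 V.
I_load = 194.18/40.1 = 4.8425 A, so P_out = 194.18 × 4.8425 = 940.33 W.
All ideal ⇒ P_in = P_out, so I_supply = 940.33/400 = 2.35 A.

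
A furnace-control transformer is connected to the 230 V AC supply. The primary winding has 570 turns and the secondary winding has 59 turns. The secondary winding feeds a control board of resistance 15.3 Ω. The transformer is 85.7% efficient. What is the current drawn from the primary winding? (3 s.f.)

V_s = 230 × 59/570 = 23.807 V.
I_s = V_s/R = 23.807/15.3 = 1.5560 A.
P_out = V_s I_s = 23.807 × 1.5560 = 37.044 W.
P_in = P_out/η = 37.044/0.857 = 43.225 W.
I_p = P_in/V_p = 43.225/230 = 0.188 A.

I_p ≈ 0.188 A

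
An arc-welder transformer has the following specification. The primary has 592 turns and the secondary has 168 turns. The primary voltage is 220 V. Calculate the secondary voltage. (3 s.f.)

V_s ≈ 62.4 V

V_s/V_p = N_s/N_p, so V_s = 220 × 168/592 = 62.4 V.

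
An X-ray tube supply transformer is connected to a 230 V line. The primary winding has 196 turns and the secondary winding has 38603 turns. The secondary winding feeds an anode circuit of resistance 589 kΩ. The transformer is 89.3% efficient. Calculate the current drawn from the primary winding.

I_p ≈ 17.0 A

V_s = 230 × 38603/196 = 45299 V.
I_s = V_s/R = 45299/589000 = 0.076909 A.
P_out = V_s I_s = 45299 × 0.076909 = 3483.9 W.
P_in = P_out/η = 3483.9/0.893 = 3901.4 W.
I_p = P_in/V_p = 3901.4/230 = 17.0 A.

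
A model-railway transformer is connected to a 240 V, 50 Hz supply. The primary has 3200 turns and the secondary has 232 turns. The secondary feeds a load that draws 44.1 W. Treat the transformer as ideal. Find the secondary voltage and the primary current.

V_s = V_p × N_s/N_p = 240 × 232/3200 = 17.400 V.
I_s = P/V_s = 44.1/17.400 = 2.5345 A.
I_p = I_s × N_s/N_p = 2.5345 × 232/3200 = 0.184 A.

V_s ≈ 17.4 V, I_p ≈ 0.184 A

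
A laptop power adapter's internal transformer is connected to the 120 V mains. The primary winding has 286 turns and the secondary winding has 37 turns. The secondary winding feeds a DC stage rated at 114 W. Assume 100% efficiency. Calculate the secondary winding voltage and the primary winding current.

V_s = V_p × N_s/N_p = 120 × 37/286 = 15.524 V.
I_s = P/V_s = 114/15.524 = 7.3432 A.
I_p = I_s × N_s/N_p = 7.3432 × 37/286 = 0.950 A.

V_s ≈ 15.5 V, I_p ≈ 0.950 A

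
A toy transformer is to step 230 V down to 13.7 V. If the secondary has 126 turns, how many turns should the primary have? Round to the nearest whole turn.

N_p/N_s = V_p/V_s, so N_p = 126 × 230/13.7 = 2115.3 ≈ 2115 turns.

N_p = 2115 turns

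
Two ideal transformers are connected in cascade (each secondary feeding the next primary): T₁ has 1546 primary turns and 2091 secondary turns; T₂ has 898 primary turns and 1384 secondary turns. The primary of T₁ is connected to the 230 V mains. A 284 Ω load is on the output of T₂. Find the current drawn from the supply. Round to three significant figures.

After T₁: V = 230.00 × 2091/1546 = 311.08 V.
After T₂: V = 311.08 × 1384/898 = 479.44 V.
I_load = 479.44/284 = 1.6882 A, so P_out = 479.44 × 1.6882 = 809.37 W.
All ideal ⇒ P_in = P_out, so I_supply = 809.37/230 = 3.52 A.

I_supply ≈ 3.52 A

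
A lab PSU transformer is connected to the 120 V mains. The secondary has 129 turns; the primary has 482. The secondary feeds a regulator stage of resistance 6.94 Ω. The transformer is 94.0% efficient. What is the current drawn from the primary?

V_s = 120 × 129/482 = 32.116 V.
I_s = V_s/R = 32.116/6.94 = 4.6277 A.
P_out = V_s I_s = 32.116 × 4.6277 = 148.62 W.
P_in = P_out/η = 148.62/0.940 = 158.11 W.
I_p = P_in/V_p = 158.11/120 = 1.32 A.

I_p ≈ 1.32 A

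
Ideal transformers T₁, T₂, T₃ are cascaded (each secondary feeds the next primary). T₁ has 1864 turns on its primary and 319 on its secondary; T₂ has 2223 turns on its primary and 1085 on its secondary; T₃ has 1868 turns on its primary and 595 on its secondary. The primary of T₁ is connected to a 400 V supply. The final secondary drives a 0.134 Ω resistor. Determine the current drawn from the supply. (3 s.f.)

After T₁: V = 400.00 × 319/1864 = 68.455 V.
After T₂: V = 68.455 × 1085/2223 = 33.411 V.
After T₃: V = 33.411 × 595/1868 = 10.642 V.
I_load = 10.642/0.134 = 79.420 A, so P_out = 10.642 × 79.420 = 845.21 W.
All ideal ⇒ P_in = P_out, so I_supply = 845.21/400 = 2.11 A.

I_supply ≈ 2.11 A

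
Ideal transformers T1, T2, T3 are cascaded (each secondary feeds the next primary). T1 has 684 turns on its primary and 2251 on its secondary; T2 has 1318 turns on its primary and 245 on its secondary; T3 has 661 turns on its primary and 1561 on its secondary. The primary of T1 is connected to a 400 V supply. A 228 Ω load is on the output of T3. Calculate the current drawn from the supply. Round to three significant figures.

I_supply ≈ 3.66 A

After T1: V = 400.00 × 2251/684 = 1316.4 V.
After T2: V = 1316.4 × 245/1318 = 244.70 V.
After T3: V = 244.70 × 1561/661 = 577.87 V.
I_load = 577.87/228 = 2.5345 A, so P_out = 577.87 × 2.5345 = 1464.6 W.
All ideal ⇒ P_in = P_out, so I_supply = 1464.6/400 = 3.66 A.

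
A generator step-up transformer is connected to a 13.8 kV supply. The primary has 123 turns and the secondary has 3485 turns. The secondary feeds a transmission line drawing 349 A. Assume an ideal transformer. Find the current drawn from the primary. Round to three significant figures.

I_p ≈ 9890 A

For an ideal transformer I_p N_p = I_s N_s, so I_p = 349 × 3485/123 = 9890 A.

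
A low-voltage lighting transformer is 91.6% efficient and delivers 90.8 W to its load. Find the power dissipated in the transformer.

P_loss ≈ 8.33 W

P_in = P_out/η = 90.8/0.916 = 99.1266 W.
P_loss = P_in − P_out = 99.1266 − 90.8 = 8.33 W.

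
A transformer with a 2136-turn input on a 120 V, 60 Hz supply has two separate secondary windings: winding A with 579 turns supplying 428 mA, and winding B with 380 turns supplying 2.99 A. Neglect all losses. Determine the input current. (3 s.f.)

I_in ≈ 0.648 A

V_A = 120 × 579/2136 = 32.528 V; V_B = 120 × 380/2136 = 21.348 V.
P_out = V_A I_A + V_B I_B = 32.528×0.428 + 21.348×2.99 = 13.922 + 63.831 = 77.753 W.
Ideal ⇒ P_in = P_out, so I_in = P_out/V_in = 77.753/120 = 0.648 A.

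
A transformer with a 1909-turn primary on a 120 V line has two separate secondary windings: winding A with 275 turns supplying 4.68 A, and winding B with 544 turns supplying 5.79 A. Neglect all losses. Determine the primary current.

I_p ≈ 2.32 A

V_A = 120 × 275/1909 = 17.287 V; V_B = 120 × 544/1909 = 34.196 V.
P_out = V_A I_A + V_B I_B = 17.287×4.68 + 34.196×5.79 = 80.901 + 197.99 = 278.90 W.
Ideal ⇒ P_in = P_out, so I_p = P_out/V_p = 278.90/120 = 2.32 A.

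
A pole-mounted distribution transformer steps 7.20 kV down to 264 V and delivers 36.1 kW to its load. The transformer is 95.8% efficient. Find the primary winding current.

I_p ≈ 5.23 A

P_in = P_out/η = 36100/0.958 = 37683 W.
I_p = P_in/V_p = 37683/7200 = 5.23 A.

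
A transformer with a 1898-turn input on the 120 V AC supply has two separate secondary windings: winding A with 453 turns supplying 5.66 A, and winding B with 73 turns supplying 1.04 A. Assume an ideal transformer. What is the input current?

V_A = 120 × 453/1898 = 28.641 V; V_B = 120 × 73/1898 = 4.6154 V.
P_out = V_A I_A + V_B I_B = 28.641×5.66 + 4.6154×1.04 = 162.11 + 4.8000 = 166.91 W.
Ideal ⇒ P_in = P_out, so I_in = P_out/V_in = 166.91/120 = 1.39 A.

I_in ≈ 1.39 A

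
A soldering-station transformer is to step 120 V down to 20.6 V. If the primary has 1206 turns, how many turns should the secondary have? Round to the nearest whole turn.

N_s/N_p = V_s/V_p, so N_s = 1206 × 20.6/120 = 207.0 ≈ 207 turns.

N_s = 207 turns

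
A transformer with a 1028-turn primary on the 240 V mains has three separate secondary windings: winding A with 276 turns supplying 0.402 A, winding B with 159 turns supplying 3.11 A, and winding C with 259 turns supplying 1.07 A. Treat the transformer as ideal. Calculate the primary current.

I_p ≈ 0.859 A

V_A = 240 × 276/1028 = 64.436 V; V_B = 240 × 159/1028 = 37.121 V; V_C = 240 × 259/1028 = 60.467 V.
P_out = V_A I_A + V_B I_B + V_C I_C = 64.436×0.402 + 37.121×3.11 + 60.467×1.07 = 25.903 + 115.45 + 64.700 = 206.05 W.
Ideal ⇒ P_in = P_out, so I_p = P_out/V_p = 206.05/240 = 0.859 A.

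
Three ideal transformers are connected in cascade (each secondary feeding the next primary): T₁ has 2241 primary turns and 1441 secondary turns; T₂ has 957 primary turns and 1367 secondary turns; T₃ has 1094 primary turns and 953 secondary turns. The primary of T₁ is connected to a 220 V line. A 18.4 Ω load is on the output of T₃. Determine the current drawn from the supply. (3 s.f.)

Secondary of T₁: V = 220.00 × 1441/2241 = 141.46 V.
Secondary of T₂: V = 141.46 × 1367/957 = 202.07 V.
Secondary of T₃: V = 202.07 × 953/1094 = 176.03 V.
I_load = 176.03/18.4 = 9.5666 A, so P_out = 176.03 × 9.5666 = 1684.0 W.
All ideal ⇒ P_in = P_out, so I_supply = 1684.0/220 = 7.65 A.

I_supply ≈ 7.65 A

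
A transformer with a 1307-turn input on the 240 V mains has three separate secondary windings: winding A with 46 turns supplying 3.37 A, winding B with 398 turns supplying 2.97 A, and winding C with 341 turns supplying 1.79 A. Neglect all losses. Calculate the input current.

I_in ≈ 1.49 A

V_A = 240 × 46/1307 = 8.4468 V; V_B = 240 × 398/1307 = 73.083 V; V_C = 240 × 341/1307 = 62.617 V.
P_out = V_A I_A + V_B I_B + V_C I_C = 8.4468×3.37 + 73.083×2.97 + 62.617×1.79 = 28.466 + 217.06 + 112.08 = 357.61 W.
Ideal ⇒ P_in = P_out, so I_in = P_out/V_in = 357.61/240 = 1.49 A.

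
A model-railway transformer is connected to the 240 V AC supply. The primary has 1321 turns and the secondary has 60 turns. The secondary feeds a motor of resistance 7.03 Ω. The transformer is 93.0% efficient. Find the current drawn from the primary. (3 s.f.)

V_s = 240 × 60/1321 = 10.901 V.
I_s = V_s/R = 10.901/7.03 = 1.5506 A.
P_out = V_s I_s = 10.901 × 1.5506 = 16.903 W.
P_in = P_out/η = 16.903/0.930 = 18.175 W.
I_p = P_in/V_p = 18.175/240 = 0.0757 A.

I_p ≈ 0.0757 A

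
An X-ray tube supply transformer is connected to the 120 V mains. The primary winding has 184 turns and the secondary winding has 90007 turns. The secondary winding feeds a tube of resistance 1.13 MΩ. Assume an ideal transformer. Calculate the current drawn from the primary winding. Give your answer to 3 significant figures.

I_p ≈ 25.4 A

V_s = V_p × N_s/N_p = 120 × 90007/184 = 58700 V.
I_s = V_s/R = 58700/(1.13×10^6) = 0.051947 A.
For an ideal transformer I_p N_p = I_s N_s, so I_p = 0.051947 × 90007/184 = 25.4 A.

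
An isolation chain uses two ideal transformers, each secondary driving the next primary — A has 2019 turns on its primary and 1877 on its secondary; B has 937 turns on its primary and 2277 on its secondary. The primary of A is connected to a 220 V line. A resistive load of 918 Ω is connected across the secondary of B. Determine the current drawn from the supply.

After A: V = 220.00 × 1877/2019 = 204.53 V.
After B: V = 204.53 × 2277/937 = 497.02 V.
I_load = 497.02/918 = 0.54142 A, so P_out = 497.02 × 0.54142 = 269.09 W.
All ideal ⇒ P_in = P_out, so I_supply = 269.09/220 = 1.22 A.

I_supply ≈ 1.22 A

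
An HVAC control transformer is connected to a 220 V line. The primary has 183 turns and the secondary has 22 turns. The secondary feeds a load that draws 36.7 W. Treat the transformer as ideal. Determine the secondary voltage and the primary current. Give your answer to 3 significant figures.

V_s = V_p × N_s/N_p = 220 × 22/183 = 26.448 V.
I_s = P/V_s = 36.7/26.448 = 1.3876 A.
I_p = I_s × N_s/N_p = 1.3876 × 22/183 = 0.167 A.

V_s ≈ 26.4 V, I_p ≈ 0.167 A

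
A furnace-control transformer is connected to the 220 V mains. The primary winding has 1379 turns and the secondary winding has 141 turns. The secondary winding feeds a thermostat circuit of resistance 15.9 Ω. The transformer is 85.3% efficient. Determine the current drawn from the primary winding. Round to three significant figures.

I_p ≈ 0.170 A

V_s = 220 × 141/1379 = 22.495 V.
I_s = V_s/R = 22.495/15.9 = 1.4148 A.
P_out = V_s I_s = 22.495 × 1.4148 = 31.824 W.
P_in = P_out/η = 31.824/0.853 = 37.309 W.
I_p = P_in/V_p = 37.309/220 = 0.170 A.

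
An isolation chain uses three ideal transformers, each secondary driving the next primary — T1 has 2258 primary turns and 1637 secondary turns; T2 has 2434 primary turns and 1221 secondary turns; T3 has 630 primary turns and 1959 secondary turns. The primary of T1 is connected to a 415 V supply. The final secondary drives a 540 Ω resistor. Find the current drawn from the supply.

Secondary of T1: V = 415.00 × 1637/2258 = 300.87 V.
Secondary of T2: V = 300.87 × 1221/2434 = 150.93 V.
Secondary of T3: V = 150.93 × 1959/630 = 469.31 V.
I_load = 469.31/540 = 0.86910 A, so P_out = 469.31 × 0.86910 = 407.88 W.
All ideal ⇒ P_in = P_out, so I_supply = 407.88/415 = 0.983 A.

I_supply ≈ 0.983 A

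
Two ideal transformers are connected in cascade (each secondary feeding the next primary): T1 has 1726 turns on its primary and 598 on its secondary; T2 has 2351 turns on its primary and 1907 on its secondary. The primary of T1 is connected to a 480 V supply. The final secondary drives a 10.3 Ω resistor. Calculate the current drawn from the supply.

I_supply ≈ 3.68 A

Secondary of T1: V = 480.00 × 598/1726 = 166.30 V.
Secondary of T2: V = 166.30 × 1907/2351 = 134.90 V.
I_load = 134.90/10.3 = 13.097 A, so P_out = 134.90 × 13.097 = 1766.7 W.
All ideal ⇒ P_in = P_out, so I_supply = 1766.7/480 = 3.68 A.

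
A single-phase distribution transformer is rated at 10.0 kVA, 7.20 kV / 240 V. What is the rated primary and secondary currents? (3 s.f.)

I_p = S/V_p = 10000/7200 = 1.39 A.
I_s = S/V_s = 10000/240 = 41.7 A.

I_p ≈ 1.39 A, I_s ≈ 41.7 A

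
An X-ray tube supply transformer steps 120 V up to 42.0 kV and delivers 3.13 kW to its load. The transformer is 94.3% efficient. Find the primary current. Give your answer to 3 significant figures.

I_p ≈ 27.7 A

P_in = P_out/η = 3130/0.943 = 3319.2 W.
I_p = P_in/V_p = 3319.2/120 = 27.7 A.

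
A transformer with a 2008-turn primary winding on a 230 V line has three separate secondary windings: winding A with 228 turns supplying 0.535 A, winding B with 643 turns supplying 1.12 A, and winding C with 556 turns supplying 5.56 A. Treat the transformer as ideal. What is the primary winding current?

V_A = 230 × 228/2008 = 26.116 V; V_B = 230 × 643/2008 = 73.650 V; V_C = 230 × 556/2008 = 63.685 V.
P_out = V_A I_A + V_B I_B + V_C I_C = 26.116×0.535 + 73.650×1.12 + 63.685×5.56 = 13.972 + 82.488 + 354.09 = 450.55 W.
Ideal ⇒ P_in = P_out, so I_p = P_out/V_p = 450.55/230 = 1.96 A.

I_p ≈ 1.96 A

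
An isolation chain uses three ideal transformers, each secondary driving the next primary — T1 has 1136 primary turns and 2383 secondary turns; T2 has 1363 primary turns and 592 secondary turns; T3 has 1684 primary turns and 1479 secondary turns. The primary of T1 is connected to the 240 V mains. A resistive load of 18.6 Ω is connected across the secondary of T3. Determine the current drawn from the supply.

Secondary of T1: V = 240.00 × 2383/1136 = 503.45 V.
Secondary of T2: V = 503.45 × 592/1363 = 218.67 V.
Secondary of T3: V = 218.67 × 1479/1684 = 192.05 V.
I_load = 192.05/18.6 = 10.325 A, so P_out = 192.05 × 10.325 = 1982.9 W.
All ideal ⇒ P_in = P_out, so I_supply = 1982.9/240 = 8.26 A.

I_supply ≈ 8.26 A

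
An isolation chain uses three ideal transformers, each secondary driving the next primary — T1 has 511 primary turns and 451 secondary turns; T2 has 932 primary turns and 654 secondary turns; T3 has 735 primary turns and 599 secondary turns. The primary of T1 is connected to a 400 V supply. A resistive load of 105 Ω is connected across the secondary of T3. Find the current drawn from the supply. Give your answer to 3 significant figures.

I_supply ≈ 0.970 A

After T1: V = 400.00 × 451/511 = 353.03 V.
After T2: V = 353.03 × 654/932 = 247.73 V.
After T3: V = 247.73 × 599/735 = 201.89 V.
I_load = 201.89/105 = 1.9228 A, so P_out = 201.89 × 1.9228 = 388.19 W.
All ideal ⇒ P_in = P_out, so I_supply = 388.19/400 = 0.970 A.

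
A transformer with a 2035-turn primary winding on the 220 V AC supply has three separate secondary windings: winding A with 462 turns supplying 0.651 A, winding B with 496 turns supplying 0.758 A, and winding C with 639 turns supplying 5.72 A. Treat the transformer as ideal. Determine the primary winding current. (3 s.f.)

I_p ≈ 2.13 A

V_A = 220 × 462/2035 = 49.946 V; V_B = 220 × 496/2035 = 53.622 V; V_C = 220 × 639/2035 = 69.081 V.
P_out = V_A I_A + V_B I_B + V_C I_C = 49.946×0.651 + 53.622×0.758 + 69.081×5.72 = 32.515 + 40.645 + 395.14 = 468.30 W.
Ideal ⇒ P_in = P_out, so I_p = P_out/V_p = 468.30/220 = 2.13 A.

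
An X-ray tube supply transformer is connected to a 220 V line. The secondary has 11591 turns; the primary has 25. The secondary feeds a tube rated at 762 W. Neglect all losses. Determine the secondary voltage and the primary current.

V_s = V_p × N_s/N_p = 220 × 11591/25 = 102000 V.
I_s = P/V_s = 762/102000 = 0.0074705 A.
I_p = I_s × N_s/N_p = 0.0074705 × 11591/25 = 3.46 A.

V_s ≈ 102000 V, I_p ≈ 3.46 A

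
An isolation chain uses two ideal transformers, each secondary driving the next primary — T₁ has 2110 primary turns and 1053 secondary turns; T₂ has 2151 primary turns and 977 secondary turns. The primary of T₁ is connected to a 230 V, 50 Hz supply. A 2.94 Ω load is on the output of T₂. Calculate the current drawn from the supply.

I_supply ≈ 4.02 A

Secondary of T₁: V = 230.00 × 1053/2110 = 114.78 V.
Secondary of T₂: V = 114.78 × 977/2151 = 52.135 V.
I_load = 52.135/2.94 = 17.733 A, so P_out = 52.135 × 17.733 = 924.50 W.
All ideal ⇒ P_in = P_out, so I_supply = 924.50/230 = 4.02 A.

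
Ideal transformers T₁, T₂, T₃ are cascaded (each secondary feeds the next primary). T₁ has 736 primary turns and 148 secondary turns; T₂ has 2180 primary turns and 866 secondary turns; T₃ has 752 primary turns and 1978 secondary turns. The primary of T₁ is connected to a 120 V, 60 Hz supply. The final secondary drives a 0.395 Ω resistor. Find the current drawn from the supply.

I_supply ≈ 13.4 A

Secondary of T₁: V = 120.00 × 148/736 = 24.130 V.
Secondary of T₂: V = 24.130 × 866/2180 = 9.5858 V.
Secondary of T₃: V = 9.5858 × 1978/752 = 25.214 V.
I_load = 25.214/0.395 = 63.832 A, so P_out = 25.214 × 63.832 = 1609.4 W.
All ideal ⇒ P_in = P_out, so I_supply = 1609.4/120 = 13.4 A.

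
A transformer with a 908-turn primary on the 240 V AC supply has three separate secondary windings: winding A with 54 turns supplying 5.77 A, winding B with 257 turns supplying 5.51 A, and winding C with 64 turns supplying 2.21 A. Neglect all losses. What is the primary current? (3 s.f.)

V_A = 240 × 54/908 = 14.273 V; V_B = 240 × 257/908 = 67.930 V; V_C = 240 × 64/908 = 16.916 V.
P_out = V_A I_A + V_B I_B + V_C I_C = 14.273×5.77 + 67.930×5.51 + 16.916×2.21 = 82.356 + 374.29 + 37.385 = 494.03 W.
Ideal ⇒ P_in = P_out, so I_p = P_out/V_p = 494.03/240 = 2.06 A.

I_p ≈ 2.06 A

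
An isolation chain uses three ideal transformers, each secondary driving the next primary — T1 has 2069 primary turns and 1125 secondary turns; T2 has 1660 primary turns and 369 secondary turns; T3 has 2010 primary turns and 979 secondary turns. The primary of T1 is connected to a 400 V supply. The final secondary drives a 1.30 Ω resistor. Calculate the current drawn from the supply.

Secondary of T1: V = 400.00 × 1125/2069 = 217.50 V.
Secondary of T2: V = 217.50 × 369/1660 = 48.347 V.
Secondary of T3: V = 48.347 × 979/2010 = 23.548 V.
I_load = 23.548/1.30 = 18.114 A, so P_out = 23.548 × 18.114 = 426.55 W.
All ideal ⇒ P_in = P_out, so I_supply = 426.55/400 = 1.07 A.

I_supply ≈ 1.07 A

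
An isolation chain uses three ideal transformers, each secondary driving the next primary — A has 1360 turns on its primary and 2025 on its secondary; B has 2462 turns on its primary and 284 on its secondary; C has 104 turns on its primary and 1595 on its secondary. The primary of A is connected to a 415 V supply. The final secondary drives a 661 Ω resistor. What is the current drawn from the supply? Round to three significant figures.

I_supply ≈ 4.36 A

Secondary of A: V = 415.00 × 2025/1360 = 617.92 V.
Secondary of B: V = 617.92 × 284/2462 = 71.279 V.
Secondary of C: V = 71.279 × 1595/104 = 1093.2 V.
I_load = 1093.2/661 = 1.6538 A, so P_out = 1093.2 × 1.6538 = 1807.9 W.
All ideal ⇒ P_in = P_out, so I_supply = 1807.9/415 = 4.36 A.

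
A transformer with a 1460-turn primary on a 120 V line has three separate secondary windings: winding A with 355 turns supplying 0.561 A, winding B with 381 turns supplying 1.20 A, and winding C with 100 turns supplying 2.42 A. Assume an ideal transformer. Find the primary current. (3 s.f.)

V_A = 120 × 355/1460 = 29.178 V; V_B = 120 × 381/1460 = 31.315 V; V_C = 120 × 100/1460 = 8.2192 V.
P_out = V_A I_A + V_B I_B + V_C I_C = 29.178×0.561 + 31.315×1.20 + 8.2192×2.42 = 16.369 + 37.578 + 19.890 = 73.837 W.
Ideal ⇒ P_in = P_out, so I_p = P_out/V_p = 73.837/120 = 0.615 A.

I_p ≈ 0.615 A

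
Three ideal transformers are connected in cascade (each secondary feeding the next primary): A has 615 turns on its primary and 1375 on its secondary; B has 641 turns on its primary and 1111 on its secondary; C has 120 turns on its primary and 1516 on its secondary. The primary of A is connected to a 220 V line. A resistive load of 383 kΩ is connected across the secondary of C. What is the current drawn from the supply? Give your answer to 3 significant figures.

I_supply ≈ 1.38 A

After A: V = 220.00 × 1375/615 = 491.87 V.
After B: V = 491.87 × 1111/641 = 852.52 V.
After C: V = 852.52 × 1516/120 = 10770 V.
I_load = 10770/383000 = 0.028121 A, so P_out = 10770 × 0.028121 = 302.87 W.
All ideal ⇒ P_in = P_out, so I_supply = 302.87/220 = 1.38 A.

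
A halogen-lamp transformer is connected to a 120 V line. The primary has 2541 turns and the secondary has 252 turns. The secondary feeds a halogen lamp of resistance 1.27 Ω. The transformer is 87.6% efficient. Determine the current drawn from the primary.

V_s = 120 × 252/2541 = 11.901 V.
I_s = V_s/R = 11.901/1.27 = 9.3707 A.
P_out = V_s I_s = 11.901 × 9.3707 = 111.52 W.
P_in = P_out/η = 111.52/0.876 = 127.31 W.
I_p = P_in/V_p = 127.31/120 = 1.06 A.

I_p ≈ 1.06 A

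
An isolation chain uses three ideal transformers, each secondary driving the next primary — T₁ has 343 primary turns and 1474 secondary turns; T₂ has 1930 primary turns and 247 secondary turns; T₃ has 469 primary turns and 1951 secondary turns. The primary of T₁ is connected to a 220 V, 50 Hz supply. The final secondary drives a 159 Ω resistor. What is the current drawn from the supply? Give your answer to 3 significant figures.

I_supply ≈ 7.24 A

After T₁: V = 220.00 × 1474/343 = 945.42 V.
After T₂: V = 945.42 × 247/1930 = 120.99 V.
After T₃: V = 120.99 × 1951/469 = 503.33 V.
I_load = 503.33/159 = 3.1656 A, so P_out = 503.33 × 3.1656 = 1593.3 W.
All ideal ⇒ P_in = P_out, so I_supply = 1593.3/220 = 7.24 A.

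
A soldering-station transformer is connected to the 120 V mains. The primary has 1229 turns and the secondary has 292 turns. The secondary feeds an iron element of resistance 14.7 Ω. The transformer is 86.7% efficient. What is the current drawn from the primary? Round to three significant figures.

I_p ≈ 0.532 A

V_s = 120 × 292/1229 = 28.511 V.
I_s = V_s/R = 28.511/14.7 = 1.9395 A.
P_out = V_s I_s = 28.511 × 1.9395 = 55.298 W.
P_in = P_out/η = 55.298/0.867 = 63.781 W.
I_p = P_in/V_p = 63.781/120 = 0.532 A.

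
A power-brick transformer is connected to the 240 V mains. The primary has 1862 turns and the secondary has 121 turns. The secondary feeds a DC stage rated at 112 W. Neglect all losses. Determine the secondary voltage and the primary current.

V_s ≈ 15.6 V, I_p ≈ 0.467 A

V_s = V_p × N_s/N_p = 240 × 121/1862 = 15.596 V.
I_s = P/V_s = 112/15.596 = 7.1813 A.
I_p = I_s × N_s/N_p = 7.1813 × 121/1862 = 0.467 A.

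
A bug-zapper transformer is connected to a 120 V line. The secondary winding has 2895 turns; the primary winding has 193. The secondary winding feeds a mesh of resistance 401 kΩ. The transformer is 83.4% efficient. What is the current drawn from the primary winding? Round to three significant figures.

I_p ≈ 0.0807 A

V_s = 120 × 2895/193 = 1800.0 V.
I_s = V_s/R = 1800.0/401000 = 0.0044888 A.
P_out = V_s I_s = 1800.0 × 0.0044888 = 8.0798 W.
P_in = P_out/η = 8.0798/0.834 = 9.6880 W.
I_p = P_in/V_p = 9.6880/120 = 0.0807 A.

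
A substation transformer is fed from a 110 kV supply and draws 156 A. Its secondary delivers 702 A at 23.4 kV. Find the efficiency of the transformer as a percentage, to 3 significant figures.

η ≈ 95.7%

P_in = 110000 × 156 = 1.71600×10^7 W.
P_out = 23400 × 702 = 1.64268×10^7 W.
η = P_out/P_in = 1.64268×10^7/(1.71600×10^7) = 0.957.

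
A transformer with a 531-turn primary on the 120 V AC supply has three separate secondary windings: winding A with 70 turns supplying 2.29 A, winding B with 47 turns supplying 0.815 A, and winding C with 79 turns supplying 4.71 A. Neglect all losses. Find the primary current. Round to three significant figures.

V_A = 120 × 70/531 = 15.819 V; V_B = 120 × 47/531 = 10.621 V; V_C = 120 × 79/531 = 17.853 V.
P_out = V_A I_A + V_B I_B + V_C I_C = 15.819×2.29 + 10.621×0.815 + 17.853×4.71 = 36.226 + 8.6565 + 84.088 = 128.97 W.
Ideal ⇒ P_in = P_out, so I_p = P_out/V_p = 128.97/120 = 1.07 A.

I_p ≈ 1.07 A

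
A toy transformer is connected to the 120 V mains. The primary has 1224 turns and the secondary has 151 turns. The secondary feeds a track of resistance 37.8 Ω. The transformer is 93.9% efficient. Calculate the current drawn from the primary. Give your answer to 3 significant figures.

I_p ≈ 0.0515 A

V_s = 120 × 151/1224 = 14.804 V.
I_s = V_s/R = 14.804/37.8 = 0.39164 A.
P_out = V_s I_s = 14.804 × 0.39164 = 5.7978 W.
P_in = P_out/η = 5.7978/0.939 = 6.1744 W.
I_p = P_in/V_p = 6.1744/120 = 0.0515 A.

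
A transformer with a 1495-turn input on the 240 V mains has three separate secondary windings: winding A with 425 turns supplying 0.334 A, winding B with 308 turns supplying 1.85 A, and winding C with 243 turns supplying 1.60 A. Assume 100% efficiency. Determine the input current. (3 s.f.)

V_A = 240 × 425/1495 = 68.227 V; V_B = 240 × 308/1495 = 49.445 V; V_C = 240 × 243/1495 = 39.010 V.
P_out = V_A I_A + V_B I_B + V_C I_C = 68.227×0.334 + 49.445×1.85 + 39.010×1.60 = 22.788 + 91.473 + 62.416 = 176.68 W.
Ideal ⇒ P_in = P_out, so I_in = P_out/V_in = 176.68/240 = 0.736 A.

I_in ≈ 0.736 A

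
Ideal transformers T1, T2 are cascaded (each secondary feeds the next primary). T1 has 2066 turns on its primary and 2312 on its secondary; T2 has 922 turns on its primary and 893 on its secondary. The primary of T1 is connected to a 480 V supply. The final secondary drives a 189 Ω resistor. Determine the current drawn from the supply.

I_supply ≈ 2.98 A

Secondary of T1: V = 480.00 × 2312/2066 = 537.15 V.
Secondary of T2: V = 537.15 × 893/922 = 520.26 V.
I_load = 520.26/189 = 2.7527 A, so P_out = 520.26 × 2.7527 = 1432.1 W.
All ideal ⇒ P_in = P_out, so I_supply = 1432.1/480 = 2.98 A.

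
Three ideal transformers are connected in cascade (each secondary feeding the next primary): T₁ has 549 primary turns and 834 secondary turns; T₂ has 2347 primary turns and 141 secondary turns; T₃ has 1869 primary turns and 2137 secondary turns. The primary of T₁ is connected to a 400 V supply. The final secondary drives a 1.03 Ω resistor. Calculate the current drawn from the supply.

After T₁: V = 400.00 × 834/549 = 607.65 V.
After T₂: V = 607.65 × 141/2347 = 36.506 V.
After T₃: V = 36.506 × 2137/1869 = 41.740 V.
I_load = 41.740/1.03 = 40.525 A, so P_out = 41.740 × 40.525 = 1691.5 W.
All ideal ⇒ P_in = P_out, so I_supply = 1691.5/400 = 4.23 A.

I_supply ≈ 4.23 A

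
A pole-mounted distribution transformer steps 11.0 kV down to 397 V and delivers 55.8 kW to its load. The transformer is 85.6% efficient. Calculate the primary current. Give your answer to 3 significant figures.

I_p ≈ 5.93 A

P_in = P_out/η = 55800/0.856 = 65187 W.
I_p = P_in/V_p = 65187/11000 = 5.93 A.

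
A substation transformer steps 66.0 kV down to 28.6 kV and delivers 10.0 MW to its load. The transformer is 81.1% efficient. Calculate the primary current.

P_in = P_out/η = 1.00×10^7/0.811 = 1.2330×10^7 W.
I_p = P_in/V_p = 1.2330×10^7/66000 = 187 A.

I_p ≈ 187 A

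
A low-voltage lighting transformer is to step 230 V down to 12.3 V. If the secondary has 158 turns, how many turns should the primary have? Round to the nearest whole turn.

N_p/N_s = V_p/V_s, so N_p = 158 × 230/12.3 = 2954.5 ≈ 2954 turns.

N_p = 2954 turns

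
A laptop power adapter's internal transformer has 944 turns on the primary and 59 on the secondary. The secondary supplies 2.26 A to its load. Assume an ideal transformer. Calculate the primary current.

For an ideal transformer I_p/I_s = N_s/N_p, so I_p = 2.26 × 59/944 = 0.141 A.

I_p ≈ 0.141 A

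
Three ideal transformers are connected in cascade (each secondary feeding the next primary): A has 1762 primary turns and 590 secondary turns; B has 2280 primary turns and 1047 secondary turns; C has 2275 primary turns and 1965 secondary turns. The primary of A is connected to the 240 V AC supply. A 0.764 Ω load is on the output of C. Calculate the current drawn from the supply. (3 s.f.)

I_supply ≈ 5.54 A

After A: V = 240.00 × 590/1762 = 80.363 V.
After B: V = 80.363 × 1047/2280 = 36.904 V.
After C: V = 36.904 × 1965/2275 = 31.875 V.
I_load = 31.875/0.764 = 41.721 A, so P_out = 31.875 × 41.721 = 1329.9 W.
All ideal ⇒ P_in = P_out, so I_supply = 1329.9/240 = 5.54 A.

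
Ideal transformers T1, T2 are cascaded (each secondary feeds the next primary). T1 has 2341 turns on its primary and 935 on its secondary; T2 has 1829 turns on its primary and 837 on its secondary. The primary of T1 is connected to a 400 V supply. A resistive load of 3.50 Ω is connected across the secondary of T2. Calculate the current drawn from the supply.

Secondary of T1: V = 400.00 × 935/2341 = 159.76 V.
Secondary of T2: V = 159.76 × 837/1829 = 73.111 V.
I_load = 73.111/3.50 = 20.889 A, so P_out = 73.111 × 20.889 = 1527.2 W.
All ideal ⇒ P_in = P_out, so I_supply = 1527.2/400 = 3.82 A.

I_supply ≈ 3.82 A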